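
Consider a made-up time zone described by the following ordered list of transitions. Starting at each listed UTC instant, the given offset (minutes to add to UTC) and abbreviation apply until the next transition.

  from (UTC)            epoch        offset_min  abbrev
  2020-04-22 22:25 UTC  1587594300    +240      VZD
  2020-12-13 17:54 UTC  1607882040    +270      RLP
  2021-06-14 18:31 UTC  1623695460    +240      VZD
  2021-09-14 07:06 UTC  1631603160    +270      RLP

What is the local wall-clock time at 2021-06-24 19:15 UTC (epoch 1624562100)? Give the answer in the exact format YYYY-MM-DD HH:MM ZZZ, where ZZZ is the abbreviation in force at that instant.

2021-06-24 23:15 VZD

Query: 2021-06-24 19:15 UTC
Rule 3/4 (VZD, +04:00): 2021-06-14 18:31 UTC ≤ query < 2021-09-14 07:06 UTC
19·60 + 15 + 240 = 1395 min
1395 = 0·1440 + 1395; 1395 = 23·60 + 15 → 23:15, same day
→ 2021-06-24 23:15 VZD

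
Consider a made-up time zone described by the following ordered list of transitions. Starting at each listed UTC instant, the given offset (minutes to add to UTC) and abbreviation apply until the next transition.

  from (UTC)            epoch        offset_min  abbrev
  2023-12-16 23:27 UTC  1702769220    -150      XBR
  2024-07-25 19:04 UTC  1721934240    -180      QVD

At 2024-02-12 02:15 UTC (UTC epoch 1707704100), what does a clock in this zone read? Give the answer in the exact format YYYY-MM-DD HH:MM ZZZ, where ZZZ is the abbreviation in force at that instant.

2024-02-11 23:45 XBR

Query: 2024-02-12 02:15 UTC
Rule 1/2 (XBR, -02:30): 2023-12-16 23:27 UTC ≤ query < 2024-07-25 19:04 UTC
2·60 + 15 - 150 = -15 min
-15 = -1·1440 + 1425; 1425 = 23·60 + 45 → 23:45, 2024-02-12 - 1 day = 2024-02-11
→ 2024-02-11 23:45 XBR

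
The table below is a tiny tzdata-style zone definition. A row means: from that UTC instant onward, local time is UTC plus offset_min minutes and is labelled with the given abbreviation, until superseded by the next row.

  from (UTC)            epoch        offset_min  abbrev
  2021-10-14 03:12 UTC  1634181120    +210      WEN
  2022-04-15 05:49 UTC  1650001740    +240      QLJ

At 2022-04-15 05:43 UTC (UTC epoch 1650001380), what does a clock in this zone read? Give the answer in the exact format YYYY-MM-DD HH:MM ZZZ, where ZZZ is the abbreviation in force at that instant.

Query: 2022-04-15 05:43 UTC
Rule 1/2 (WEN, +03:30): 2021-10-14 03:12 UTC ≤ query < 2022-04-15 05:49 UTC
5·60 + 43 + 210 = 553 min
553 = 0·1440 + 553; 553 = 9·60 + 13 → 09:13, same day
→ 2022-04-15 09:13 WEN

2022-04-15 09:13 WEN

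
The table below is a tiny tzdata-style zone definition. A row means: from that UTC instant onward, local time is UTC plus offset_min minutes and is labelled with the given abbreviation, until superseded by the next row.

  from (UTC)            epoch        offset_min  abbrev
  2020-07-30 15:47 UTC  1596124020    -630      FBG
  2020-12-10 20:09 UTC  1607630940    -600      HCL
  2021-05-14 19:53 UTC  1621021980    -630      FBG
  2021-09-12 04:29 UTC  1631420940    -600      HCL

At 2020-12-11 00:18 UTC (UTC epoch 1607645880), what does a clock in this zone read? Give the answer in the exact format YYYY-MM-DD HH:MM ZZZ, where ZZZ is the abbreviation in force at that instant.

Query: 2020-12-11 00:18 UTC
Rule 2/4 (HCL, -10:00): 2020-12-10 20:09 UTC ≤ query < 2021-05-14 19:53 UTC
0·60 + 18 - 600 = -582 min
-582 = -1·1440 + 858; 858 = 14·60 + 18 → 14:18, 2020-12-11 - 1 day = 2020-12-10
→ 2020-12-10 14:18 HCL

2020-12-10 14:18 HCL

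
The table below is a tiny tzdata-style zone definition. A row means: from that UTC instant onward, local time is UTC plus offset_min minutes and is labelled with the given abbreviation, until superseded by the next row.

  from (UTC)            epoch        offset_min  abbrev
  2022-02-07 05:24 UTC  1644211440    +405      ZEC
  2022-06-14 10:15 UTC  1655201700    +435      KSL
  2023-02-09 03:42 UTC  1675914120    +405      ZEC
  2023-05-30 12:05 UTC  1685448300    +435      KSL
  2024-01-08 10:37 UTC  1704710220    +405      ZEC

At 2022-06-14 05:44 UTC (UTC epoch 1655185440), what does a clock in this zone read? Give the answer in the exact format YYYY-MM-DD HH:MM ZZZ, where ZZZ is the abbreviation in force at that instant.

2022-06-14 12:29 ZEC

Query: 2022-06-14 05:44 UTC
Rule 1/5 (ZEC, +06:45): 2022-02-07 05:24 UTC ≤ query < 2022-06-14 10:15 UTC
5·60 + 44 + 405 = 749 min
749 = 0·1440 + 749; 749 = 12·60 + 29 → 12:29, same day
→ 2022-06-14 12:29 ZEC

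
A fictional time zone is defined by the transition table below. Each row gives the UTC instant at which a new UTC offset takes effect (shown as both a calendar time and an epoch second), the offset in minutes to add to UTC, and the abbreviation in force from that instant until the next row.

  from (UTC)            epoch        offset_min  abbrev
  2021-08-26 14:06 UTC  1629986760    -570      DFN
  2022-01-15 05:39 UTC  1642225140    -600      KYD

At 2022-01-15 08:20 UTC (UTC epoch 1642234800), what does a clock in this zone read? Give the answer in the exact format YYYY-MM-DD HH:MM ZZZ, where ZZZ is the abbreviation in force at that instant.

Query: 2022-01-15 08:20 UTC
Rule 2/2 (KYD, -10:00): 2022-01-15 05:39 UTC ≤ query < +∞
8·60 + 20 - 600 = -100 min
-100 = -1·1440 + 1340; 1340 = 22·60 + 20 → 22:20, 2022-01-15 - 1 day = 2022-01-14
→ 2022-01-14 22:20 KYD

2022-01-14 22:20 KYD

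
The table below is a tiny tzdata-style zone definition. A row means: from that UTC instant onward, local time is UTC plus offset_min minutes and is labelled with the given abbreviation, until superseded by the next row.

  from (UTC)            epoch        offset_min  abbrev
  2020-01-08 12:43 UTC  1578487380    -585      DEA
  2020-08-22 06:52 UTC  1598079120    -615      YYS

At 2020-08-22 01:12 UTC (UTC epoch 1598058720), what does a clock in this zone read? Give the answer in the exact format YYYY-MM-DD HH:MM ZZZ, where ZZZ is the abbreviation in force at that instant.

2020-08-21 15:27 DEA

Query: 2020-08-22 01:12 UTC
Rule 1/2 (DEA, -09:45): 2020-01-08 12:43 UTC ≤ query < 2020-08-22 06:52 UTC
1·60 + 12 - 585 = -513 min
-513 = -1·1440 + 927; 927 = 15·60 + 27 → 15:27, 2020-08-22 - 1 day = 2020-08-21
→ 2020-08-21 15:27 DEA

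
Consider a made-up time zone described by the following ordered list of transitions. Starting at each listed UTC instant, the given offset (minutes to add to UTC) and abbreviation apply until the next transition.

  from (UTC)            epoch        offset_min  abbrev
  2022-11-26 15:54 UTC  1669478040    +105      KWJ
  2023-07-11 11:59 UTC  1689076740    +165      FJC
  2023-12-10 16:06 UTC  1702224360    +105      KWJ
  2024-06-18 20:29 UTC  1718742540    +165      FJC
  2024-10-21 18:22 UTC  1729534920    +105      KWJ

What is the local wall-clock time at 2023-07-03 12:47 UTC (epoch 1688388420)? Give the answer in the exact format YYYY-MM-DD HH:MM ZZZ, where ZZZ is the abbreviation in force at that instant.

2023-07-03 14:32 KWJ

Query: 2023-07-03 12:47 UTC
Rule 1/5 (KWJ, +01:45): 2022-11-26 15:54 UTC ≤ query < 2023-07-11 11:59 UTC
12·60 + 47 + 105 = 872 min
872 = 0·1440 + 872; 872 = 14·60 + 32 → 14:32, same day
→ 2023-07-03 14:32 KWJ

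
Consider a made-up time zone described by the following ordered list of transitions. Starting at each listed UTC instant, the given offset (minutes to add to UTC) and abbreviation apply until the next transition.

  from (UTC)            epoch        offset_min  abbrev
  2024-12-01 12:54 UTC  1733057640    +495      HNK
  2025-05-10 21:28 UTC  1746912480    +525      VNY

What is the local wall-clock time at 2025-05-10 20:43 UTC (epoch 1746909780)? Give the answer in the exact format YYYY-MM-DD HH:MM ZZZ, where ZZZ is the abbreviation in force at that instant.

2025-05-11 04:58 HNK

Query: 2025-05-10 20:43 UTC
Rule 1/2 (HNK, +08:15): 2024-12-01 12:54 UTC ≤ query < 2025-05-10 21:28 UTC
20·60 + 43 + 495 = 1738 min
1738 = 1·1440 + 298; 298 = 4·60 + 58 → 04:58, 2025-05-10 + 1 day = 2025-05-11
→ 2025-05-11 04:58 HNK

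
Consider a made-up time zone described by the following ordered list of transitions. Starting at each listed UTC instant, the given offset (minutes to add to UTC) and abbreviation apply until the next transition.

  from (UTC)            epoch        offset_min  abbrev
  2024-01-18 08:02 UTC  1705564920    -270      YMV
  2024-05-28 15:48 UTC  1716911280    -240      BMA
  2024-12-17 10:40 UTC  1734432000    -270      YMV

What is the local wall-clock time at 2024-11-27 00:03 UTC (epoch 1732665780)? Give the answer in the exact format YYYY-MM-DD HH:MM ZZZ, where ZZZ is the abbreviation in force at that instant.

2024-11-26 20:03 BMA

Query: 2024-11-27 00:03 UTC
Rule 2/3 (BMA, -04:00): 2024-05-28 15:48 UTC ≤ query < 2024-12-17 10:40 UTC
0·60 + 3 - 240 = -237 min
-237 = -1·1440 + 1203; 1203 = 20·60 + 3 → 20:03, 2024-11-27 - 1 day = 2024-11-26
→ 2024-11-26 20:03 BMA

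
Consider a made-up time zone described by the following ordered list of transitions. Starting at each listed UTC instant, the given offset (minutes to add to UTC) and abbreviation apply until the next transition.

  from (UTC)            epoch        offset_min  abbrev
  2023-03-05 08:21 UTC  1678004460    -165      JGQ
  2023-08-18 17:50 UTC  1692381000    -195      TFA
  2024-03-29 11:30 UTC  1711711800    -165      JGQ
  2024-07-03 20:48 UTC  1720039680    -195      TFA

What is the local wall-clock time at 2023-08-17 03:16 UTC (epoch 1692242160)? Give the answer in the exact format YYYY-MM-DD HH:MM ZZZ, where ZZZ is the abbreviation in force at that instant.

2023-08-17 00:31 JGQ

Query: 2023-08-17 03:16 UTC
Rule 1/4 (JGQ, -02:45): 2023-03-05 08:21 UTC ≤ query < 2023-08-18 17:50 UTC
3·60 + 16 - 165 = 31 min
31 = 0·1440 + 31; 31 = 0·60 + 31 → 00:31, same day
→ 2023-08-17 00:31 JGQ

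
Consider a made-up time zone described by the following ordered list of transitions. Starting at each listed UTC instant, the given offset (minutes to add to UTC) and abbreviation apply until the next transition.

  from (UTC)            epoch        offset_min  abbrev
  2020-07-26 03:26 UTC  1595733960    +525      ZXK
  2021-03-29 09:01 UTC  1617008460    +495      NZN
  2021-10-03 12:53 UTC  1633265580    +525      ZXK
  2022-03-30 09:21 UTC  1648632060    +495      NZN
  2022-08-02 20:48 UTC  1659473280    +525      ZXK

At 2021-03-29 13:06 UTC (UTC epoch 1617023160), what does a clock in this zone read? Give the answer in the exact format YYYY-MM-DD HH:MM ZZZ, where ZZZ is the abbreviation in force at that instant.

2021-03-29 21:21 NZN

Query: 2021-03-29 13:06 UTC
Rule 2/5 (NZN, +08:15): 2021-03-29 09:01 UTC ≤ query < 2021-10-03 12:53 UTC
13·60 + 6 + 495 = 1281 min
1281 = 0·1440 + 1281; 1281 = 21·60 + 21 → 21:21, same day
→ 2021-03-29 21:21 NZN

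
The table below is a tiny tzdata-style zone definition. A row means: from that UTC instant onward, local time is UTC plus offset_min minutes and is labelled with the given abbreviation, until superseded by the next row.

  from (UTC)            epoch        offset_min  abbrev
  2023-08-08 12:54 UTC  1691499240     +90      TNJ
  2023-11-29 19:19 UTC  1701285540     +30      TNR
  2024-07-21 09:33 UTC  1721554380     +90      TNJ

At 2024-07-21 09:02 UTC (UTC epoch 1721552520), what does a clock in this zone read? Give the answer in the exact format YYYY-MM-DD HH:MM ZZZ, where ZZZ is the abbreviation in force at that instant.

2024-07-21 09:32 TNR

Query: 2024-07-21 09:02 UTC
Rule 2/3 (TNR, +00:30): 2023-11-29 19:19 UTC ≤ query < 2024-07-21 09:33 UTC
9·60 + 2 + 30 = 572 min
572 = 0·1440 + 572; 572 = 9·60 + 32 → 09:32, same day
→ 2024-07-21 09:32 TNR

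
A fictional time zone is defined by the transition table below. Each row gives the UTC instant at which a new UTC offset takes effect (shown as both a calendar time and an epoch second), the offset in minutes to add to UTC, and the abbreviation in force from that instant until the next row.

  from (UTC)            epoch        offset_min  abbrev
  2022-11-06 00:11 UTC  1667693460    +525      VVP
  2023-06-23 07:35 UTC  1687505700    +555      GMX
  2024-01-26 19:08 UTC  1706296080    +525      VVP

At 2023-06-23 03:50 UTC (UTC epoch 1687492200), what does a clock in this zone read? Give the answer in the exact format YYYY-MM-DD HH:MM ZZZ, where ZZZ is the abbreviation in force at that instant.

2023-06-23 12:35 VVP

Query: 2023-06-23 03:50 UTC
Rule 1/3 (VVP, +08:45): 2022-11-06 00:11 UTC ≤ query < 2023-06-23 07:35 UTC
3·60 + 50 + 525 = 755 min
755 = 0·1440 + 755; 755 = 12·60 + 35 → 12:35, same day
→ 2023-06-23 12:35 VVP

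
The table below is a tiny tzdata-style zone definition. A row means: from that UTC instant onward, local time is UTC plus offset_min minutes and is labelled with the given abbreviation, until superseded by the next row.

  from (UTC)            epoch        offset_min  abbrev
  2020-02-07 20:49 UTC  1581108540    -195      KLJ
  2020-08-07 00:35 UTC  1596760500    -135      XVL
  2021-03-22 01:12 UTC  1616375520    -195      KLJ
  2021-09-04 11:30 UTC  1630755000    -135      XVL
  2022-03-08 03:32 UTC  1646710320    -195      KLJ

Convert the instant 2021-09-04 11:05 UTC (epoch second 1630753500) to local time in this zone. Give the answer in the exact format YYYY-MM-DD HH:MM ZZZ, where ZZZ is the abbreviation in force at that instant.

Query: 2021-09-04 11:05 UTC
Rule 3/5 (KLJ, -03:15): 2021-03-22 01:12 UTC ≤ query < 2021-09-04 11:30 UTC
11·60 + 5 - 195 = 470 min
470 = 0·1440 + 470; 470 = 7·60 + 50 → 07:50, same day
→ 2021-09-04 07:50 KLJ

2021-09-04 07:50 KLJ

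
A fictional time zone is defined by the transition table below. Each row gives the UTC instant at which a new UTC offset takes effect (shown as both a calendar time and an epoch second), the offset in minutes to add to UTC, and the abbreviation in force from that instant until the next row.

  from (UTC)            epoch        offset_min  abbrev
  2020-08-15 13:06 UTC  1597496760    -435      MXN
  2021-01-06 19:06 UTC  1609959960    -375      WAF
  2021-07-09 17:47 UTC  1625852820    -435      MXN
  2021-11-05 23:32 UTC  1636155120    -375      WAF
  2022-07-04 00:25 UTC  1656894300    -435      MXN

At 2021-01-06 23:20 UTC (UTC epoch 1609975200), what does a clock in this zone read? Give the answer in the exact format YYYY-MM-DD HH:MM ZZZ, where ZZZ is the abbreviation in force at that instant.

Query: 2021-01-06 23:20 UTC
Rule 2/5 (WAF, -06:15): 2021-01-06 19:06 UTC ≤ query < 2021-07-09 17:47 UTC
23·60 + 20 - 375 = 1025 min
1025 = 0·1440 + 1025; 1025 = 17·60 + 5 → 17:05, same day
→ 2021-01-06 17:05 WAF

2021-01-06 17:05 WAF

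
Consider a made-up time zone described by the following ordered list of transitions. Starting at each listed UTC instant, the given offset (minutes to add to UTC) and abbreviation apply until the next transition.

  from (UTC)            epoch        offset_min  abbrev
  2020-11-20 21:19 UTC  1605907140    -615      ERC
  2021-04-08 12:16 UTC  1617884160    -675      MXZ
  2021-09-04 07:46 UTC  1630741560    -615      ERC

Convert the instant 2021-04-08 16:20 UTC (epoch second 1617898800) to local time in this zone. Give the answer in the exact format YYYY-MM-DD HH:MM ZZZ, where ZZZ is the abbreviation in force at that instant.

Query: 2021-04-08 16:20 UTC
Rule 2/3 (MXZ, -11:15): 2021-04-08 12:16 UTC ≤ query < 2021-09-04 07:46 UTC
16·60 + 20 - 675 = 305 min
305 = 0·1440 + 305; 305 = 5·60 + 5 → 05:05, same day
→ 2021-04-08 05:05 MXZ

2021-04-08 05:05 MXZ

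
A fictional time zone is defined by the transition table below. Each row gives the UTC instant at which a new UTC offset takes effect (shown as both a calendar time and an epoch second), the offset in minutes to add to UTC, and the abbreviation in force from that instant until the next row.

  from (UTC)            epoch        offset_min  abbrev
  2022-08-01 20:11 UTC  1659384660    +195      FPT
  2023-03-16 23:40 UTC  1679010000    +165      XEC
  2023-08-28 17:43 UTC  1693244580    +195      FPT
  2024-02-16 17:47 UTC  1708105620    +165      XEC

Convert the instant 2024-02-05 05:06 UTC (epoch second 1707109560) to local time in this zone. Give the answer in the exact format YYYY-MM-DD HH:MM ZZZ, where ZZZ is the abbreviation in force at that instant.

Query: 2024-02-05 05:06 UTC
Rule 3/4 (FPT, +03:15): 2023-08-28 17:43 UTC ≤ query < 2024-02-16 17:47 UTC
5·60 + 6 + 195 = 501 min
501 = 0·1440 + 501; 501 = 8·60 + 21 → 08:21, same day
→ 2024-02-05 08:21 FPT

2024-02-05 08:21 FPT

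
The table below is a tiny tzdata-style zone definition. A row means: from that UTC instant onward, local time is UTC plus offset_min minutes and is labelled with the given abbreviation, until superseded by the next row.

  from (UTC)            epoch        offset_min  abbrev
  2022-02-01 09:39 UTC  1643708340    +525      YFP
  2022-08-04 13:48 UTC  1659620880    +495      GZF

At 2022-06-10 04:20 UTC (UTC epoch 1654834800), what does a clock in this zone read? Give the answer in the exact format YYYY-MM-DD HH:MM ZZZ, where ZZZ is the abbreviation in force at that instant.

Query: 2022-06-10 04:20 UTC
Rule 1/2 (YFP, +08:45): 2022-02-01 09:39 UTC ≤ query < 2022-08-04 13:48 UTC
4·60 + 20 + 525 = 785 min
785 = 0·1440 + 785; 785 = 13·60 + 5 → 13:05, same day
→ 2022-06-10 13:05 YFP

2022-06-10 13:05 YFP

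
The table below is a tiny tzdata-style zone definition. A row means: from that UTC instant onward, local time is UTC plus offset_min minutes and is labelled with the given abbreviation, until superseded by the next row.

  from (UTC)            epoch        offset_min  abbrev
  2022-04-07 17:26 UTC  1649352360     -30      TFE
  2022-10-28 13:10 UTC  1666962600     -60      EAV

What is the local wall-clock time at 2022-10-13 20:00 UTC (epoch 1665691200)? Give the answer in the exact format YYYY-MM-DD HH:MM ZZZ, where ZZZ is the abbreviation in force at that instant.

2022-10-13 19:30 TFE

Query: 2022-10-13 20:00 UTC
Rule 1/2 (TFE, -00:30): 2022-04-07 17:26 UTC ≤ query < 2022-10-28 13:10 UTC
20·60 + 0 - 30 = 1170 min
1170 = 0·1440 + 1170; 1170 = 19·60 + 30 → 19:30, same day
→ 2022-10-13 19:30 TFE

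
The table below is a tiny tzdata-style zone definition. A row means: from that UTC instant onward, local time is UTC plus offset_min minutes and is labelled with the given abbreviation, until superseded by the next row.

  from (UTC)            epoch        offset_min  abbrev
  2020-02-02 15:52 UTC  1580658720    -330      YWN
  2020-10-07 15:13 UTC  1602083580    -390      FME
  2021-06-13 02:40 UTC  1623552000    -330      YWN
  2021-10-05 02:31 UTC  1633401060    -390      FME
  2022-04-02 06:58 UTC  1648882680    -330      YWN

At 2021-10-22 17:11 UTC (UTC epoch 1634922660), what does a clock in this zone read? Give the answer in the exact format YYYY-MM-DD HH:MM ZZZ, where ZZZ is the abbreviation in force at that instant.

Query: 2021-10-22 17:11 UTC
Rule 4/5 (FME, -06:30): 2021-10-05 02:31 UTC ≤ query < 2022-04-02 06:58 UTC
17·60 + 11 - 390 = 641 min
641 = 0·1440 + 641; 641 = 10·60 + 41 → 10:41, same day
→ 2021-10-22 10:41 FME

2021-10-22 10:41 FME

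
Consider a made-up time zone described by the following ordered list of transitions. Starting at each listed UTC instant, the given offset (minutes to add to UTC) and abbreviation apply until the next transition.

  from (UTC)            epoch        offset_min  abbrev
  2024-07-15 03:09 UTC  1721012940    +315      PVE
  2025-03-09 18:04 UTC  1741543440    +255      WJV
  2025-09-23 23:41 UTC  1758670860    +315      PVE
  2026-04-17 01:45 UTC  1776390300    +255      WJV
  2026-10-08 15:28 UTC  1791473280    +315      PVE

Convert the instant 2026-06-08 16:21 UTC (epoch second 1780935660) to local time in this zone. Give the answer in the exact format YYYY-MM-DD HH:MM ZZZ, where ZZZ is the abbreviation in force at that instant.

2026-06-08 20:36 WJV

Query: 2026-06-08 16:21 UTC
Rule 4/5 (WJV, +04:15): 2026-04-17 01:45 UTC ≤ query < 2026-10-08 15:28 UTC
16·60 + 21 + 255 = 1236 min
1236 = 0·1440 + 1236; 1236 = 20·60 + 36 → 20:36, same day
→ 2026-06-08 20:36 WJV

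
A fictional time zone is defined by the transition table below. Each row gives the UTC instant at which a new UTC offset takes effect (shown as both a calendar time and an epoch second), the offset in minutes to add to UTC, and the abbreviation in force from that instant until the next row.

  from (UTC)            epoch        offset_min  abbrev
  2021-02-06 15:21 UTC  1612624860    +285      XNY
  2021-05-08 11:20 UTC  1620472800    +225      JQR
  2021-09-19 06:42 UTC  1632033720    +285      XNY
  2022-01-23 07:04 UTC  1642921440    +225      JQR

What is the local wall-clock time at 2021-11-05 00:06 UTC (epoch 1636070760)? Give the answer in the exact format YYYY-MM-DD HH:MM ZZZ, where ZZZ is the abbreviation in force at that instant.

Query: 2021-11-05 00:06 UTC
Rule 3/4 (XNY, +04:45): 2021-09-19 06:42 UTC ≤ query < 2022-01-23 07:04 UTC
0·60 + 6 + 285 = 291 min
291 = 0·1440 + 291; 291 = 4·60 + 51 → 04:51, same day
→ 2021-11-05 04:51 XNY

2021-11-05 04:51 XNY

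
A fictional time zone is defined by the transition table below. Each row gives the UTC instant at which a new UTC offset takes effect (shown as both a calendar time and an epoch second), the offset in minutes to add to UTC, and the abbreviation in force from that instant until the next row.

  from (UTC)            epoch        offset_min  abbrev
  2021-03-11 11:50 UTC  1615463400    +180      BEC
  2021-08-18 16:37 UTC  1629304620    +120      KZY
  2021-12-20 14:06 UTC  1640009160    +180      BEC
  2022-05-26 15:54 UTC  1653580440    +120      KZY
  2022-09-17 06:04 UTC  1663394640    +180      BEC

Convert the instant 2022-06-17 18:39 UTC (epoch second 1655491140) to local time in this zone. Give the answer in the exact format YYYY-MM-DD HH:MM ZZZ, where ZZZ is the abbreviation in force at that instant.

Query: 2022-06-17 18:39 UTC
Rule 4/5 (KZY, +02:00): 2022-05-26 15:54 UTC ≤ query < 2022-09-17 06:04 UTC
18·60 + 39 + 120 = 1239 min
1239 = 0·1440 + 1239; 1239 = 20·60 + 39 → 20:39, same day
→ 2022-06-17 20:39 KZY

2022-06-17 20:39 KZY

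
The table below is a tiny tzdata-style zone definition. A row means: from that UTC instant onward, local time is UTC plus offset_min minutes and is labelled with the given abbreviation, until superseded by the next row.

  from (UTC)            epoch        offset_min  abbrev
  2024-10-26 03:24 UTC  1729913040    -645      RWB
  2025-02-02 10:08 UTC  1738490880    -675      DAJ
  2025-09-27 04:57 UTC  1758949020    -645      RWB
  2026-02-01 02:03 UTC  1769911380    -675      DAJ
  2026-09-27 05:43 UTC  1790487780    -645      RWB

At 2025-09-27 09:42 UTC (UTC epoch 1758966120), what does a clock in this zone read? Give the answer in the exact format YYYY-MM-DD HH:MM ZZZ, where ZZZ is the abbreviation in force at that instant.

Query: 2025-09-27 09:42 UTC
Rule 3/5 (RWB, -10:45): 2025-09-27 04:57 UTC ≤ query < 2026-02-01 02:03 UTC
9·60 + 42 - 645 = -63 min
-63 = -1·1440 + 1377; 1377 = 22·60 + 57 → 22:57, 2025-09-27 - 1 day = 2025-09-26
→ 2025-09-26 22:57 RWB

2025-09-26 22:57 RWB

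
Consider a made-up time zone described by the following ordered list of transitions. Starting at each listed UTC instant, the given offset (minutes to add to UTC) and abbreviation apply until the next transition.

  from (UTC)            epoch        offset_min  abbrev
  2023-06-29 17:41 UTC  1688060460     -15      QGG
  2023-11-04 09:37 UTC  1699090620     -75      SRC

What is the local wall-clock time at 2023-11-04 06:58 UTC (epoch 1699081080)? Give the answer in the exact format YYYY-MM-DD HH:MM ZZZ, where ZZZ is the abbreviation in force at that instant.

2023-11-04 06:43 QGG

Query: 2023-11-04 06:58 UTC
Rule 1/2 (QGG, -00:15): 2023-06-29 17:41 UTC ≤ query < 2023-11-04 09:37 UTC
6·60 + 58 - 15 = 403 min
403 = 0·1440 + 403; 403 = 6·60 + 43 → 06:43, same day
→ 2023-11-04 06:43 QGG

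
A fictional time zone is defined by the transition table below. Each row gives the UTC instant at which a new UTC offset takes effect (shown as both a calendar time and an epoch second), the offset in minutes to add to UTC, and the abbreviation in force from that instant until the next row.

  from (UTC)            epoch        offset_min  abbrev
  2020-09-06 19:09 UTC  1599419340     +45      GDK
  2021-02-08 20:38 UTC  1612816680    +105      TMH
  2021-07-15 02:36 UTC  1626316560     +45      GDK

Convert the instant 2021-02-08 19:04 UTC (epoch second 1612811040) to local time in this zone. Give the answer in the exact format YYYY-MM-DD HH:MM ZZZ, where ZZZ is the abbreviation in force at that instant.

Query: 2021-02-08 19:04 UTC
Rule 1/3 (GDK, +00:45): 2020-09-06 19:09 UTC ≤ query < 2021-02-08 20:38 UTC
19·60 + 4 + 45 = 1189 min
1189 = 0·1440 + 1189; 1189 = 19·60 + 49 → 19:49, same day
→ 2021-02-08 19:49 GDK

2021-02-08 19:49 GDK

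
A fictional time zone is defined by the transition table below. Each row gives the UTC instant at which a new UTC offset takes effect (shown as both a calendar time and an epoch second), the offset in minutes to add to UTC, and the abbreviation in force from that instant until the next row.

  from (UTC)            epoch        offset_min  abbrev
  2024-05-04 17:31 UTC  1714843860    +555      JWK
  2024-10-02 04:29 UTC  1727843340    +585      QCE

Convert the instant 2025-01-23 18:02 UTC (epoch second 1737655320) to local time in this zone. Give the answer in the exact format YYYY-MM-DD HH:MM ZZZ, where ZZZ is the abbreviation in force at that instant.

Query: 2025-01-23 18:02 UTC
Rule 2/2 (QCE, +09:45): 2024-10-02 04:29 UTC ≤ query < +∞
18·60 + 2 + 585 = 1667 min
1667 = 1·1440 + 227; 227 = 3·60 + 47 → 03:47, 2025-01-23 + 1 day = 2025-01-24
→ 2025-01-24 03:47 QCE

2025-01-24 03:47 QCE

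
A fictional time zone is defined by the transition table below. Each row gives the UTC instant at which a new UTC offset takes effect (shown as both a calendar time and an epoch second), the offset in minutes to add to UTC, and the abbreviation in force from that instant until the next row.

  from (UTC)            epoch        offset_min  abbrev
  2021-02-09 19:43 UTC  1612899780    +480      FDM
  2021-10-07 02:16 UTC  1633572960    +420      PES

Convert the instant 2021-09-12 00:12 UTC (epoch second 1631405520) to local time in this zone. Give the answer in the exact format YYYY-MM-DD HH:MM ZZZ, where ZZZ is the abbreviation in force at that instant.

Query: 2021-09-12 00:12 UTC
Rule 1/2 (FDM, +08:00): 2021-02-09 19:43 UTC ≤ query < 2021-10-07 02:16 UTC
0·60 + 12 + 480 = 492 min
492 = 0·1440 + 492; 492 = 8·60 + 12 → 08:12, same day
→ 2021-09-12 08:12 FDM

2021-09-12 08:12 FDM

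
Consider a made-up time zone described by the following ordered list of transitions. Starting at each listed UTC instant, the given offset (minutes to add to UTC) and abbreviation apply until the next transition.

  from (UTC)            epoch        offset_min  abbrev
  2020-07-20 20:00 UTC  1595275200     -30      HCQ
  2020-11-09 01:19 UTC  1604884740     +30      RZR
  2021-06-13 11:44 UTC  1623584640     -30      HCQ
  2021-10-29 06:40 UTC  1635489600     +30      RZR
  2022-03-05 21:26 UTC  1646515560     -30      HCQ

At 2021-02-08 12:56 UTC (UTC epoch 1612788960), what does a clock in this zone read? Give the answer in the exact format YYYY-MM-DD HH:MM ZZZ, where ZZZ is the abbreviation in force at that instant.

2021-02-08 13:26 RZR

Query: 2021-02-08 12:56 UTC
Rule 2/5 (RZR, +00:30): 2020-11-09 01:19 UTC ≤ query < 2021-06-13 11:44 UTC
12·60 + 56 + 30 = 806 min
806 = 0·1440 + 806; 806 = 13·60 + 26 → 13:26, same day
→ 2021-02-08 13:26 RZR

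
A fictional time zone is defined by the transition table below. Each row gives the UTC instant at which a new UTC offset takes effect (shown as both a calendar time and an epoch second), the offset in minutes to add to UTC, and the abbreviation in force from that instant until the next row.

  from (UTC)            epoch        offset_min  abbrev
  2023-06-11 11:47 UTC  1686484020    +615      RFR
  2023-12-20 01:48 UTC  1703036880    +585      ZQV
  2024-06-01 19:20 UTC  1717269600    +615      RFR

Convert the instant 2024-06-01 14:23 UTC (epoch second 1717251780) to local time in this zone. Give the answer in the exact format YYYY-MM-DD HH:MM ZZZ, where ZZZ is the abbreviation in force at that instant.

2024-06-02 00:08 ZQV

Query: 2024-06-01 14:23 UTC
Rule 2/3 (ZQV, +09:45): 2023-12-20 01:48 UTC ≤ query < 2024-06-01 19:20 UTC
14·60 + 23 + 585 = 1448 min
1448 = 1·1440 + 8; 8 = 0·60 + 8 → 00:08, 2024-06-01 + 1 day = 2024-06-02
→ 2024-06-02 00:08 ZQV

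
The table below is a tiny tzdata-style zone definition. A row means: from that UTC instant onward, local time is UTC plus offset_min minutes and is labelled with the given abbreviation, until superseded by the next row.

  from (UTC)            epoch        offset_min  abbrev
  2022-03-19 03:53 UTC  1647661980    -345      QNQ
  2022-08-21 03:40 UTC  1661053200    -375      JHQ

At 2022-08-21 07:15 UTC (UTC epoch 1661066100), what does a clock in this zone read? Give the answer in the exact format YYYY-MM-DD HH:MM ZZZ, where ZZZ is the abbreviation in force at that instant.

Query: 2022-08-21 07:15 UTC
Rule 2/2 (JHQ, -06:15): 2022-08-21 03:40 UTC ≤ query < +∞
7·60 + 15 - 375 = 60 min
60 = 0·1440 + 60; 60 = 1·60 + 0 → 01:00, same day
→ 2022-08-21 01:00 JHQ

2022-08-21 01:00 JHQ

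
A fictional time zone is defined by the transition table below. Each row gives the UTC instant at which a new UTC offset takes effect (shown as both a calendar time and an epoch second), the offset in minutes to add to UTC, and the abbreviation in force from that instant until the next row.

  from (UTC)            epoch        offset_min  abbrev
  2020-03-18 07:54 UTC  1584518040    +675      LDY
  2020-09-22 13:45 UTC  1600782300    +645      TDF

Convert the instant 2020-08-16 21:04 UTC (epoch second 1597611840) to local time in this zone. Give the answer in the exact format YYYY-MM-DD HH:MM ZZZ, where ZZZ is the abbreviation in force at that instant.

2020-08-17 08:19 LDY

Query: 2020-08-16 21:04 UTC
Rule 1/2 (LDY, +11:15): 2020-03-18 07:54 UTC ≤ query < 2020-09-22 13:45 UTC
21·60 + 4 + 675 = 1939 min
1939 = 1·1440 + 499; 499 = 8·60 + 19 → 08:19, 2020-08-16 + 1 day = 2020-08-17
→ 2020-08-17 08:19 LDY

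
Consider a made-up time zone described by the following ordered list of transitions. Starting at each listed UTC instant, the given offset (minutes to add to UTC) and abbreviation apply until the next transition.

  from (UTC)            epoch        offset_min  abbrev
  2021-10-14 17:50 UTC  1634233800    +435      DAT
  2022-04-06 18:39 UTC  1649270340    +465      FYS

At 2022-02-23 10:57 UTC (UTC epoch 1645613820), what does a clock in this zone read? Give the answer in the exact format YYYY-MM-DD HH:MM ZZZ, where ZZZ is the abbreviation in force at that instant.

2022-02-23 18:12 DAT

Query: 2022-02-23 10:57 UTC
Rule 1/2 (DAT, +07:15): 2021-10-14 17:50 UTC ≤ query < 2022-04-06 18:39 UTC
10·60 + 57 + 435 = 1092 min
1092 = 0·1440 + 1092; 1092 = 18·60 + 12 → 18:12, same day
→ 2022-02-23 18:12 DAT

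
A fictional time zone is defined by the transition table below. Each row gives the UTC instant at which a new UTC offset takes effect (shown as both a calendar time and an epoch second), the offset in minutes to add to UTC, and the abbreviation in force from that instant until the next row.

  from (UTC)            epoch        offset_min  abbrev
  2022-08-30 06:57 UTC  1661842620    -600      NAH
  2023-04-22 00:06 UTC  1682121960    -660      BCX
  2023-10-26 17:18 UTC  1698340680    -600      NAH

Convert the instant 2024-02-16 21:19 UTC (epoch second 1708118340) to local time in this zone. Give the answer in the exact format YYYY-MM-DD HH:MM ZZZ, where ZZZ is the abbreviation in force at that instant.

2024-02-16 11:19 NAH

Query: 2024-02-16 21:19 UTC
Rule 3/3 (NAH, -10:00): 2023-10-26 17:18 UTC ≤ query < +∞
21·60 + 19 - 600 = 679 min
679 = 0·1440 + 679; 679 = 11·60 + 19 → 11:19, same day
→ 2024-02-16 11:19 NAH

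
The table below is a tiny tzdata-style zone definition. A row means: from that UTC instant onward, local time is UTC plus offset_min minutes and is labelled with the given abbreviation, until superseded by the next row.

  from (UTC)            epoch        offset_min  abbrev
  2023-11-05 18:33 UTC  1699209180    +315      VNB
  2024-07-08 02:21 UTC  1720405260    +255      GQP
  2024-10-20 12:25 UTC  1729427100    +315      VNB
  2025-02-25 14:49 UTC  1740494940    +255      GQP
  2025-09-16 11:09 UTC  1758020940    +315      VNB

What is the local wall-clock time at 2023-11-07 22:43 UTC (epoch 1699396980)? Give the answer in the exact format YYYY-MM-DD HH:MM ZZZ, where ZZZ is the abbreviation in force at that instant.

2023-11-08 03:58 VNB

Query: 2023-11-07 22:43 UTC
Rule 1/5 (VNB, +05:15): 2023-11-05 18:33 UTC ≤ query < 2024-07-08 02:21 UTC
22·60 + 43 + 315 = 1678 min
1678 = 1·1440 + 238; 238 = 3·60 + 58 → 03:58, 2023-11-07 + 1 day = 2023-11-08
→ 2023-11-08 03:58 VNB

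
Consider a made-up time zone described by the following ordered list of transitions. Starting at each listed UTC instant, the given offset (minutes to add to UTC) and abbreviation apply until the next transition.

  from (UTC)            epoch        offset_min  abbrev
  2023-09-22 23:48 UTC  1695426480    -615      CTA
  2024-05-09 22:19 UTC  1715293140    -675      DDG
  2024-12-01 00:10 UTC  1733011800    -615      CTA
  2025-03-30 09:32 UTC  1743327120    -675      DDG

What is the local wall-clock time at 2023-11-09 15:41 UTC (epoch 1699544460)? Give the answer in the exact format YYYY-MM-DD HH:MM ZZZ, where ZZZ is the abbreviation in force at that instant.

2023-11-09 05:26 CTA

Query: 2023-11-09 15:41 UTC
Rule 1/4 (CTA, -10:15): 2023-09-22 23:48 UTC ≤ query < 2024-05-09 22:19 UTC
15·60 + 41 - 615 = 326 min
326 = 0·1440 + 326; 326 = 5·60 + 26 → 05:26, same day
→ 2023-11-09 05:26 CTA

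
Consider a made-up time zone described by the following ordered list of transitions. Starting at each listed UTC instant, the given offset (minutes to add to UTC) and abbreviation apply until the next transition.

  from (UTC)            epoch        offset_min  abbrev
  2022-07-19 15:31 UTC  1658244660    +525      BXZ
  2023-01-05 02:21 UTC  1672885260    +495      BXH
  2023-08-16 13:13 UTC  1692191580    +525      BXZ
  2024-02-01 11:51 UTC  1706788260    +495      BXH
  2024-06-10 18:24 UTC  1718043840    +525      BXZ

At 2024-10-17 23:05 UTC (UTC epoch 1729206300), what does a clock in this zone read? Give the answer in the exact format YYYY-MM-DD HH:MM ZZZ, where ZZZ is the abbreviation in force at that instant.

2024-10-18 07:50 BXZ

Query: 2024-10-17 23:05 UTC
Rule 5/5 (BXZ, +08:45): 2024-06-10 18:24 UTC ≤ query < +∞
23·60 + 5 + 525 = 1910 min
1910 = 1·1440 + 470; 470 = 7·60 + 50 → 07:50, 2024-10-17 + 1 day = 2024-10-18
→ 2024-10-18 07:50 BXZ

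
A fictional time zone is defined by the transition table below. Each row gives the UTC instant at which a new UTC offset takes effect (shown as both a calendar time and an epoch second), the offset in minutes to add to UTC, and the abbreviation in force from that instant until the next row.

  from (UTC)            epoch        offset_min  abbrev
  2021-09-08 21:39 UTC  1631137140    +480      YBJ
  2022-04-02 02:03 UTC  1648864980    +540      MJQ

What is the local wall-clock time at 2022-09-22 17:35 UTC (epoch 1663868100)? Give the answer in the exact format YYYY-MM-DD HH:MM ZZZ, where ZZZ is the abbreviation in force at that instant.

Query: 2022-09-22 17:35 UTC
Rule 2/2 (MJQ, +09:00): 2022-04-02 02:03 UTC ≤ query < +∞
17·60 + 35 + 540 = 1595 min
1595 = 1·1440 + 155; 155 = 2·60 + 35 → 02:35, 2022-09-22 + 1 day = 2022-09-23
→ 2022-09-23 02:35 MJQ

2022-09-23 02:35 MJQ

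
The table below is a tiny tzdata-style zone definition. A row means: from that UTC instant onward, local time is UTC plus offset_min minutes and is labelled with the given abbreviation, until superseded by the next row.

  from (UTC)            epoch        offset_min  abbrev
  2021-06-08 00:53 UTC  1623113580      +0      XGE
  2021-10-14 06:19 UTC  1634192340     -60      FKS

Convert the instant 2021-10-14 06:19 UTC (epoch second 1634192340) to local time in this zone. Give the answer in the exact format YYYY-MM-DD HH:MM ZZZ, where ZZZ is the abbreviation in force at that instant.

Query: 2021-10-14 06:19 UTC
Rule 2/2 (FKS, -01:00): 2021-10-14 06:19 UTC ≤ query < +∞
6·60 + 19 - 60 = 319 min
319 = 0·1440 + 319; 319 = 5·60 + 19 → 05:19, same day
→ 2021-10-14 05:19 FKS

2021-10-14 05:19 FKS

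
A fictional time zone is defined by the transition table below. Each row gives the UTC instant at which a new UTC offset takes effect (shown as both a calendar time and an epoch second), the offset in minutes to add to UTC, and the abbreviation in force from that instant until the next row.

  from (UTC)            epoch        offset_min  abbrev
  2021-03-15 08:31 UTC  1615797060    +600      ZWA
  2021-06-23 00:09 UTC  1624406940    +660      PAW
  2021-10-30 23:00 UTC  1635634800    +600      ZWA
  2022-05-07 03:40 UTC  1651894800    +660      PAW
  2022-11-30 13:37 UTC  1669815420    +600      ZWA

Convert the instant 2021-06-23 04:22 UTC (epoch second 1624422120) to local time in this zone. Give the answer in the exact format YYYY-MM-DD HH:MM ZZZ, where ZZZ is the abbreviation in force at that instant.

Query: 2021-06-23 04:22 UTC
Rule 2/5 (PAW, +11:00): 2021-06-23 00:09 UTC ≤ query < 2021-10-30 23:00 UTC
4·60 + 22 + 660 = 922 min
922 = 0·1440 + 922; 922 = 15·60 + 22 → 15:22, same day
→ 2021-06-23 15:22 PAW

2021-06-23 15:22 PAW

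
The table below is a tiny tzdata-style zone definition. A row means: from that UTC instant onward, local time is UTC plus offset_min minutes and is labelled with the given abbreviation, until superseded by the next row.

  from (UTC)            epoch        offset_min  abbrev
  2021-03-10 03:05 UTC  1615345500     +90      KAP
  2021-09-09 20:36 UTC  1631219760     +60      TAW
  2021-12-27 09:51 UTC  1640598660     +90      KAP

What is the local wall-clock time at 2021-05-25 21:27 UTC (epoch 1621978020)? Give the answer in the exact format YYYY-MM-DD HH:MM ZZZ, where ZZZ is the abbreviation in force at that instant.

2021-05-25 22:57 KAP

Query: 2021-05-25 21:27 UTC
Rule 1/3 (KAP, +01:30): 2021-03-10 03:05 UTC ≤ query < 2021-09-09 20:36 UTC
21·60 + 27 + 90 = 1377 min
1377 = 0·1440 + 1377; 1377 = 22·60 + 57 → 22:57, same day
→ 2021-05-25 22:57 KAP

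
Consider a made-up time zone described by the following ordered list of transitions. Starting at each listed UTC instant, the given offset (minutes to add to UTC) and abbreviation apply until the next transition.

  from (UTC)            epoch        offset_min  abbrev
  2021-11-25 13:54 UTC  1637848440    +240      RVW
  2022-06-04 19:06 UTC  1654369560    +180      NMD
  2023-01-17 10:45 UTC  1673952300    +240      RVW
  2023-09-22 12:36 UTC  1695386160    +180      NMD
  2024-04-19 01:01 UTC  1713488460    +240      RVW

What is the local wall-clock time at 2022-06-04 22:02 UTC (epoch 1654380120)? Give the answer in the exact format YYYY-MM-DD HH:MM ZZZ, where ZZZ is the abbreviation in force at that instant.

Query: 2022-06-04 22:02 UTC
Rule 2/5 (NMD, +03:00): 2022-06-04 19:06 UTC ≤ query < 2023-01-17 10:45 UTC
22·60 + 2 + 180 = 1502 min
1502 = 1·1440 + 62; 62 = 1·60 + 2 → 01:02, 2022-06-04 + 1 day = 2022-06-05
→ 2022-06-05 01:02 NMD

2022-06-05 01:02 NMD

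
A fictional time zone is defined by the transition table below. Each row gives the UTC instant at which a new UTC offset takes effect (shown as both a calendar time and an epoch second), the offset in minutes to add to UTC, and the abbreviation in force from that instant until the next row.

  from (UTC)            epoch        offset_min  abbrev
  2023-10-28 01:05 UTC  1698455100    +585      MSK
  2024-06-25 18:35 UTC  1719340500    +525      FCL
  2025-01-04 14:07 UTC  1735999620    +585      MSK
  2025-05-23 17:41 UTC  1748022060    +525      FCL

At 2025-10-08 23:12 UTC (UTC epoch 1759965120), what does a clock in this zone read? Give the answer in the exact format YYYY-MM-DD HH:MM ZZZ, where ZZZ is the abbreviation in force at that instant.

Query: 2025-10-08 23:12 UTC
Rule 4/4 (FCL, +08:45): 2025-05-23 17:41 UTC ≤ query < +∞
23·60 + 12 + 525 = 1917 min
1917 = 1·1440 + 477; 477 = 7·60 + 57 → 07:57, 2025-10-08 + 1 day = 2025-10-09
→ 2025-10-09 07:57 FCL

2025-10-09 07:57 FCL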